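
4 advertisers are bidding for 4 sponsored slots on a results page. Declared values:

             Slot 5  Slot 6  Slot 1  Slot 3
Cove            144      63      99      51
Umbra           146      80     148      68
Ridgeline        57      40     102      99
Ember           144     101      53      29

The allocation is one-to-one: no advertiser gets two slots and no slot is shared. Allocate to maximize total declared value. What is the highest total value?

This is a one-to-one assignment (maximum-weight bipartite matching).
Optimal: Cove→Slot 5 ($144), Umbra→Slot 1 ($148), Ridgeline→Slot 3 ($99), Ember→Slot 6 ($101) — total 144+148+99+101 = $492.
Column-greedy (each slot in turn goes to its best remaining advertiser) gives $400, worse by 92.
Next-best assignment: Cove→Slot 6, Umbra→Slot 1, Ridgeline→Slot 3, Ember→Slot 5 = $454.
No other one-to-one assignment exceeds $492.

Max total: $492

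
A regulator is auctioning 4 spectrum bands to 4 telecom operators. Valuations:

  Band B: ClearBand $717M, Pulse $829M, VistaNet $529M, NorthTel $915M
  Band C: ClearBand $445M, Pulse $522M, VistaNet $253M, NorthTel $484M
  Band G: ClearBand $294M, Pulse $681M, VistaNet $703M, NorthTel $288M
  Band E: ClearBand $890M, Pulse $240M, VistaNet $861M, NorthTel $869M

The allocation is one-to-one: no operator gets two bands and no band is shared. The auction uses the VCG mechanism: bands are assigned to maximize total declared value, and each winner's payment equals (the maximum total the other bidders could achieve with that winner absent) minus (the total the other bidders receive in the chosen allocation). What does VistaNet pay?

VistaNet pays $159M.

Efficient allocation: ClearBand→Band E ($890M), Pulse→Band C ($522M), VistaNet→Band G ($703M), NorthTel→Band B ($915M); total welfare W = $3030M.
VistaNet receives Band G at value $703M, so the others get W − 703 = $2327M.
Without VistaNet: best allocation of the remaining 3 bidders over all 4 bands is ClearBand→Band E ($890M), Pulse→Band G ($681M), NorthTel→Band B ($915M), total $2486M.
VCG payment = (others' best without VistaNet) − (others' welfare with VistaNet) = 2486 − 2327 = $159M.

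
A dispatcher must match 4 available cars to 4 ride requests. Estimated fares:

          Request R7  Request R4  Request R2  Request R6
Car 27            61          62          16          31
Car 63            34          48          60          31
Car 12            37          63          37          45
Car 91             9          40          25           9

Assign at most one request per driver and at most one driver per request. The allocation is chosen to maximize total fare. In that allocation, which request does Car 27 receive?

Optimal: Car 27→Request R7 ($61), Car 63→Request R2 ($60), Car 12→Request R6 ($45), Car 91→Request R4 ($40) — total 61+60+45+40 = $206.
Max-entry greedy (repeatedly take the single best remaining cell) gives $193, worse by 13.
Car 27's own top request is Request R4 ($62), but forcing Car 27→Request R4 and reassigning the rest optimally gives only $176 — worse by 30.

Car 27 receives Request R7.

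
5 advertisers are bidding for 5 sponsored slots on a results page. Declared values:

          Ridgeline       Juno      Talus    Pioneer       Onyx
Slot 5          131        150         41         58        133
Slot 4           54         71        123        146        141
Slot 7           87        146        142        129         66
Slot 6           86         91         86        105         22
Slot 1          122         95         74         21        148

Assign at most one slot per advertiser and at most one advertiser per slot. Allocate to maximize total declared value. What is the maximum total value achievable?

Optimal: Ridgeline→Slot 6 ($86), Juno→Slot 5 ($150), Talus→Slot 7 ($142), Pioneer→Slot 4 ($146), Onyx→Slot 1 ($148) — total 86+150+142+146+148 = $672.
Row-greedy (each advertiser in turn takes its best remaining slot) gives $653, worse by 19.
Checked against all permutations: $672 is optimal.

Max total: $672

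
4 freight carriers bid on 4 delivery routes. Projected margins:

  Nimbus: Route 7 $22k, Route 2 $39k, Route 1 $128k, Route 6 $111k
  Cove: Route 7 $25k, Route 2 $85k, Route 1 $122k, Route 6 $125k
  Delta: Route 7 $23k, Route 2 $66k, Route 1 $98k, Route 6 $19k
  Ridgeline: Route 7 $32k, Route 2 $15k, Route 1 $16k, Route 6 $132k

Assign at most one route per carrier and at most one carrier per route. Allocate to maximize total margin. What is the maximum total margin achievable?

Max total: $368k

Optimal: Nimbus→Route 1 ($128k), Cove→Route 2 ($85k), Delta→Route 7 ($23k), Ridgeline→Route 6 ($132k) — total 128+85+23+132 = $368k.
Column-greedy (each route in turn goes to its best remaining carrier) gives $264k, worse by 104.
Checked against all permutations: $368k is optimal.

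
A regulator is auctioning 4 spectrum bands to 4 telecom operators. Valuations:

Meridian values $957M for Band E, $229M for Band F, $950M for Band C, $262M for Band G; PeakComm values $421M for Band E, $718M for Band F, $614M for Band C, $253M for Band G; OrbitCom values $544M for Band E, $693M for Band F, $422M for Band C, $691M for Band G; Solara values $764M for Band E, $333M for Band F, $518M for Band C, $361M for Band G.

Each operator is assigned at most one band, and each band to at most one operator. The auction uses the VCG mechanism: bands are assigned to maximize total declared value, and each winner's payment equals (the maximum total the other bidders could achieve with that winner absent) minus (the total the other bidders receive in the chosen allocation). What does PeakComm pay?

Efficient allocation: Meridian→Band C ($950M), PeakComm→Band F ($718M), OrbitCom→Band G ($691M), Solara→Band E ($764M); total welfare W = $3123M.
PeakComm receives Band F at value $718M, so the others get W − 718 = $2405M.
Without PeakComm: best allocation of the remaining 3 bidders over all 4 bands is Meridian→Band C ($950M), OrbitCom→Band F ($693M), Solara→Band E ($764M), total $2407M.
VCG payment = (others' best without PeakComm) − (others' welfare with PeakComm) = 2407 − 2405 = $2M.

PeakComm pays $2M.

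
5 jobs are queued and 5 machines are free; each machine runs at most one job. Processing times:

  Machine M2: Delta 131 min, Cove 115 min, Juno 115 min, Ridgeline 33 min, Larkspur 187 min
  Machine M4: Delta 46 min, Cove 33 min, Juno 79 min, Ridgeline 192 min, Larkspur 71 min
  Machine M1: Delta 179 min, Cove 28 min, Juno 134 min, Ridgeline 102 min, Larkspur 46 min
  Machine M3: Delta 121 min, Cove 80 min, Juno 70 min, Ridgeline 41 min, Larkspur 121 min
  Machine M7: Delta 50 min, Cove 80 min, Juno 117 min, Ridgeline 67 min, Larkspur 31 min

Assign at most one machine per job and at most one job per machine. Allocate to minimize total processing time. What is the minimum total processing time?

This is a one-to-one assignment (minimum-cost bipartite matching).
Optimal: Delta→Machine M4 (46 min), Cove→Machine M1 (28 min), Juno→Machine M3 (70 min), Ridgeline→Machine M2 (33 min), Larkspur→Machine M7 (31 min) — total 46+28+70+33+31 = 208 min.
Column-greedy (each machine in turn goes to its cheapest remaining job) gives 232 min, worse by 24.
Swapping Juno↔Delta (Juno→Machine M4 79 min, Delta→Machine M3 121 min) adds 84.
No other one-to-one assignment undercuts 208 min.

Minimum total: 208 min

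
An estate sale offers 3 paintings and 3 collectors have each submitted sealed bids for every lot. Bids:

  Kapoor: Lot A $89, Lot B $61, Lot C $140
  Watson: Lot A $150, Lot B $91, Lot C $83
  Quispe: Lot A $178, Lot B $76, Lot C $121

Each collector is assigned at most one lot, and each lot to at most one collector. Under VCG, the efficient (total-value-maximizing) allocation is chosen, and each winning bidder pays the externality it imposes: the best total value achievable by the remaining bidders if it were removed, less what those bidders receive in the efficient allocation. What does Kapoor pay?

Kapoor pays $2.

Efficient allocation: Kapoor→Lot C ($140), Watson→Lot B ($91), Quispe→Lot A ($178); total welfare W = $409.
Kapoor receives Lot C at value $140, so the others get W − 140 = $269.
Without Kapoor: best allocation of the remaining 2 bidders over all 3 lots is Watson→Lot A ($150), Quispe→Lot C ($121), total $271.
VCG payment = (others' best without Kapoor) − (others' welfare with Kapoor) = 271 − 269 = $2.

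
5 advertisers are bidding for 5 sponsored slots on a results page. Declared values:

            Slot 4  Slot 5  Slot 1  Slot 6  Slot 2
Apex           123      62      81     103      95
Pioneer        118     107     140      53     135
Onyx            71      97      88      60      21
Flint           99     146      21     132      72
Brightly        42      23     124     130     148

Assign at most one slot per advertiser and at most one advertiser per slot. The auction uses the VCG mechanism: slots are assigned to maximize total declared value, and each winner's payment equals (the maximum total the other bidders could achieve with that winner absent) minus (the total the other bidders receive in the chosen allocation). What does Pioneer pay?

Pioneer pays $5.

Efficient allocation: Apex→Slot 4 ($123), Pioneer→Slot 1 ($140), Onyx→Slot 5 ($97), Flint→Slot 6 ($132), Brightly→Slot 2 ($148); total welfare W = $640.
Pioneer receives Slot 1 at value $140, so the others get W − 140 = $500.
Without Pioneer: best allocation of the remaining 4 bidders over all 5 slots is Apex→Slot 4 ($123), Onyx→Slot 1 ($88), Flint→Slot 5 ($146), Brightly→Slot 2 ($148), total $505.
VCG payment = (others' best without Pioneer) − (others' welfare with Pioneer) = 505 − 500 = $5.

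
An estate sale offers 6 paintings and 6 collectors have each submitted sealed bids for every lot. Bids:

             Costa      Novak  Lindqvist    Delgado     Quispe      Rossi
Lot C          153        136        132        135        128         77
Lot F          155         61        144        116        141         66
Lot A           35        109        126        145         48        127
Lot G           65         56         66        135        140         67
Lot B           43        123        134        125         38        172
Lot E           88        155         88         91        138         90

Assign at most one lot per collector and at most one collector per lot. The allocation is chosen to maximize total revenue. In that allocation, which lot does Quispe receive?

Quispe receives Lot G.

This is a one-to-one assignment (maximum-weight bipartite matching).
Optimal: Costa→Lot C ($153), Novak→Lot E ($155), Lindqvist→Lot F ($144), Delgado→Lot A ($145), Quispe→Lot G ($140), Rossi→Lot B ($172) — total 153+155+144+145+140+172 = $909.
Row-greedy (each collector in turn takes its best remaining lot) gives $806, worse by 103.
Quispe's own top lot is Lot F ($141), but forcing Quispe→Lot F and reassigning the rest optimally gives only $882 — worse by 27.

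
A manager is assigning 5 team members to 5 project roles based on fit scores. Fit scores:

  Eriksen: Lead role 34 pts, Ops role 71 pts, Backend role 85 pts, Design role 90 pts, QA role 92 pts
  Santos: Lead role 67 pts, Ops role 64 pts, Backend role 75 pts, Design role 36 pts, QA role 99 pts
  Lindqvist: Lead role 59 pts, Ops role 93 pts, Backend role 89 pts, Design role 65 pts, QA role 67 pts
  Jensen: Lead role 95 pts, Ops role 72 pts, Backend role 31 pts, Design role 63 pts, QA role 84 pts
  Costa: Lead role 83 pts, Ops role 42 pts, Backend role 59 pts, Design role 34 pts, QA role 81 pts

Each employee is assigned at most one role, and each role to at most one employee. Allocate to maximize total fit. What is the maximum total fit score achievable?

Max total: 436 pts

This is a one-to-one assignment (maximum-weight bipartite matching).
Optimal: Eriksen→Design role (90 pts), Santos→QA role (99 pts), Lindqvist→Ops role (93 pts), Jensen→Lead role (95 pts), Costa→Backend role (59 pts) — total 90+99+93+95+59 = 436 pts.
Row-greedy (each employee in turn takes its best remaining role) gives 389 pts, worse by 47.
Next-best assignment: Eriksen→Design role, Santos→Backend role, Lindqvist→Ops role, Jensen→Lead role, Costa→QA role = 434 pts.
Every other assignment is strictly worse.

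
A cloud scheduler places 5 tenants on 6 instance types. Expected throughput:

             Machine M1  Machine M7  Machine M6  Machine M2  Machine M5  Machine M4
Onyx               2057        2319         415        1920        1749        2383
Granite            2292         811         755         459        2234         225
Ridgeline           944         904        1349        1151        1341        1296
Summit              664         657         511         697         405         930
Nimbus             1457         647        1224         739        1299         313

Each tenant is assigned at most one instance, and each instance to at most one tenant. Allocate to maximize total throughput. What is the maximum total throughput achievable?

Maximum total: 8289 ops/s

This is the linear assignment problem.
Optimal: Onyx→Machine M7 (2319 ops/s), Granite→Machine M5 (2234 ops/s), Ridgeline→Machine M6 (1349 ops/s), Summit→Machine M4 (930 ops/s), Nimbus→Machine M1 (1457 ops/s) — total 2319+2234+1349+930+1457 = 8289 ops/s.
Row-greedy (each tenant in turn takes its best remaining instance) gives 8020 ops/s, worse by 269.
No other one-to-one assignment exceeds 8289 ops/s.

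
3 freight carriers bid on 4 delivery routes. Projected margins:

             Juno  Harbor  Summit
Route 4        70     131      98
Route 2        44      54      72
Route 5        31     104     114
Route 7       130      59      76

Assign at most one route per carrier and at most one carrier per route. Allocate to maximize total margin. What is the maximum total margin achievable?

Maximum total: $375k

Optimal: Juno→Route 7 ($130k), Harbor→Route 4 ($131k), Summit→Route 5 ($114k) — total 130+131+114 = $375k.
Column-greedy (each route in turn goes to its best remaining carrier) gives $234k, worse by 141.
Swapping Harbor↔Juno (Harbor→Route 7 $59k, Juno→Route 4 $70k) loses 132.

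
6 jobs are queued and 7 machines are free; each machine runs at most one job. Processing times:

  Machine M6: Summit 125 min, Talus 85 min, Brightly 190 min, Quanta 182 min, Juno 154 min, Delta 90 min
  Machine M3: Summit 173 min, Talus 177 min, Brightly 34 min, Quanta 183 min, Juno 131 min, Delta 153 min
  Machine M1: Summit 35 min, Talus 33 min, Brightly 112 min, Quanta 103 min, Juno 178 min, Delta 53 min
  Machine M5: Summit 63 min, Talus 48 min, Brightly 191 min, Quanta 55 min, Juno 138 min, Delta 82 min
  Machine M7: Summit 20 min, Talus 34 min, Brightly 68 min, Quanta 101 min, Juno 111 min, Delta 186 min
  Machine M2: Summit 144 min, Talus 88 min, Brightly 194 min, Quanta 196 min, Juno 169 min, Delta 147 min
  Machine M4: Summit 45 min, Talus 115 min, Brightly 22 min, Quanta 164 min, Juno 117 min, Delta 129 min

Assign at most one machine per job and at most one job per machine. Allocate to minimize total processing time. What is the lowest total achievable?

Minimum total: 349 min

Optimal: Summit→Machine M7 (20 min), Talus→Machine M1 (33 min), Brightly→Machine M3 (34 min), Quanta→Machine M5 (55 min), Juno→Machine M4 (117 min), Delta→Machine M6 (90 min) — total 20+33+34+55+117+90 = 349 min.
Column-greedy (each machine in turn goes to its cheapest remaining job) gives 467 min, worse by 118.
Swapping Summit↔Quanta (Summit→Machine M5 63 min, Quanta→Machine M7 101 min) adds 89.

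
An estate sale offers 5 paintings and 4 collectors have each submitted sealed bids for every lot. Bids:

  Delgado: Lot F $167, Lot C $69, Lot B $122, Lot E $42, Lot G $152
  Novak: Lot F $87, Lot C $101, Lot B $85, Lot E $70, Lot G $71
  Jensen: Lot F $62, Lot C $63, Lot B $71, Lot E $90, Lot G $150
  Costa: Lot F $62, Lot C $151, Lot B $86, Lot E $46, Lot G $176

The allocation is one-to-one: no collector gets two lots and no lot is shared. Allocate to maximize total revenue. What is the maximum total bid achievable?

Maximum total: $553

This is the linear assignment problem.
Optimal: Delgado→Lot F ($167), Novak→Lot B ($85), Jensen→Lot G ($150), Costa→Lot C ($151) — total 167+85+150+151 = $553.
Column-greedy (each lot in turn goes to its best remaining collector) gives $493, worse by 60.
Next-best assignment: Delgado→Lot F, Novak→Lot E, Jensen→Lot G, Costa→Lot C = $538.
Checked against all permutations: $553 is optimal.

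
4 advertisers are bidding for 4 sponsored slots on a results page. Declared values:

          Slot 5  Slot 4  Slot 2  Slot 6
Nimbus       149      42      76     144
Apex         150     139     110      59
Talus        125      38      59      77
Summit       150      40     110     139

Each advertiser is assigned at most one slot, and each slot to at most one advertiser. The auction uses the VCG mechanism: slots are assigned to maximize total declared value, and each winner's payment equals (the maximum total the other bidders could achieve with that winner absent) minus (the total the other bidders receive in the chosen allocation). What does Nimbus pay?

Nimbus pays $29.

Efficient allocation: Nimbus→Slot 6 ($144), Apex→Slot 4 ($139), Talus→Slot 5 ($125), Summit→Slot 2 ($110); total welfare W = $518.
Nimbus receives Slot 6 at value $144, so the others get W − 144 = $374.
Without Nimbus: best allocation of the remaining 3 bidders over all 4 slots is Apex→Slot 4 ($139), Talus→Slot 5 ($125), Summit→Slot 6 ($139), total $403.
VCG payment = (others' best without Nimbus) − (others' welfare with Nimbus) = 403 − 374 = $29.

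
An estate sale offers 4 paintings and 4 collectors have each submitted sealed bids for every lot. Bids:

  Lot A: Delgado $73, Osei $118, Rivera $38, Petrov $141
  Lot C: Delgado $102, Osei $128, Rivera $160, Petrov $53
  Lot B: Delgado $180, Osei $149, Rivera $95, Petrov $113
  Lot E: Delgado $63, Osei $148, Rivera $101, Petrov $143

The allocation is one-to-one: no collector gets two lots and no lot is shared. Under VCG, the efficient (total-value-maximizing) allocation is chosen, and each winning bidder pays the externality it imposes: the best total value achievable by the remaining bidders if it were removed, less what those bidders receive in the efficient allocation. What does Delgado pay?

Delgado pays $3.

Efficient allocation: Delgado→Lot B ($180), Osei→Lot E ($148), Rivera→Lot C ($160), Petrov→Lot A ($141); total welfare W = $629.
Delgado receives Lot B at value $180, so the others get W − 180 = $449.
Without Delgado: best allocation of the remaining 3 bidders over all 4 lots is Osei→Lot B ($149), Rivera→Lot C ($160), Petrov→Lot E ($143), total $452.
VCG payment = (others' best without Delgado) − (others' welfare with Delgado) = 452 − 449 = $3.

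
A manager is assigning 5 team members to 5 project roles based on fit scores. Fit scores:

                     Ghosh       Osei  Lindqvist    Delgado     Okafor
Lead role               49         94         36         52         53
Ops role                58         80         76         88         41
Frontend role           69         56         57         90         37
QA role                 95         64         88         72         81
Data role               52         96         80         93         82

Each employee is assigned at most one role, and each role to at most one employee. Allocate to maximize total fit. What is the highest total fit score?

Treat this as an assignment problem: match each employee to one role.
Optimal: Ghosh→QA role (95 pts), Osei→Lead role (94 pts), Lindqvist→Ops role (76 pts), Delgado→Frontend role (90 pts), Okafor→Data role (82 pts) — total 95+94+76+90+82 = 437 pts.
Max-entry greedy (repeatedly take the single best remaining cell) gives 410 pts, worse by 27.
Next-best assignment: Ghosh→Frontend role, Osei→Lead role, Lindqvist→QA role, Delgado→Ops role, Okafor→Data role = 421 pts.

Maximum total: 437 pts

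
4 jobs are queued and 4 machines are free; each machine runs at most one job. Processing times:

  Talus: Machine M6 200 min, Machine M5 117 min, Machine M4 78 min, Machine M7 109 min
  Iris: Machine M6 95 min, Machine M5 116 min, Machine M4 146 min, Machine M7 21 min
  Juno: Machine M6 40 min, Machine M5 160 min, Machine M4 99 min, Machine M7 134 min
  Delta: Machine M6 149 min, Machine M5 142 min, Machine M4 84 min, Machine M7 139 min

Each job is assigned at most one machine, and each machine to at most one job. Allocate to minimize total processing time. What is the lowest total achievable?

Optimal: Talus→Machine M5 (117 min), Iris→Machine M7 (21 min), Juno→Machine M6 (40 min), Delta→Machine M4 (84 min) — total 117+21+40+84 = 262 min.
Min-entry greedy (repeatedly take the single cheapest remaining cell) gives 281 min, worse by 19.
Next-best assignment: Talus→Machine M4, Iris→Machine M7, Juno→Machine M6, Delta→Machine M5 = 281 min.
Swapping Talus↔Iris (Talus→Machine M7 109 min, Iris→Machine M5 116 min) adds 87.
No other one-to-one assignment undercuts 262 min.

Minimum total: 262 min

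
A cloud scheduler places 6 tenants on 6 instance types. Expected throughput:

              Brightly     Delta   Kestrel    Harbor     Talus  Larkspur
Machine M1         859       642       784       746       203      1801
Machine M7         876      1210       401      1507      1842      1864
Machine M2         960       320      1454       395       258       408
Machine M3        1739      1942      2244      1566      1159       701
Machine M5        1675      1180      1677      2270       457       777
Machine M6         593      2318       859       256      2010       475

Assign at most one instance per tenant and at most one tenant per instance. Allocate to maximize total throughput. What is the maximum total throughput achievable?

This is the linear assignment problem.
Optimal: Brightly→Machine M2 (960 ops/s), Delta→Machine M6 (2318 ops/s), Kestrel→Machine M3 (2244 ops/s), Harbor→Machine M5 (2270 ops/s), Talus→Machine M7 (1842 ops/s), Larkspur→Machine M1 (1801 ops/s) — total 960+2318+2244+2270+1842+1801 = 11435 ops/s.
Max-entry greedy (repeatedly take the single best remaining cell) gives 9859 ops/s, worse by 1576.
Next-best assignment: Brightly→Machine M3, Delta→Machine M6, Kestrel→Machine M2, Harbor→Machine M5, Talus→Machine M7, Larkspur→Machine M1 = 11424 ops/s.
Swapping Kestrel↔Harbor (Kestrel→Machine M5 1677 ops/s, Harbor→Machine M3 1566 ops/s) loses 1271.

Maximum total: 11435 ops/s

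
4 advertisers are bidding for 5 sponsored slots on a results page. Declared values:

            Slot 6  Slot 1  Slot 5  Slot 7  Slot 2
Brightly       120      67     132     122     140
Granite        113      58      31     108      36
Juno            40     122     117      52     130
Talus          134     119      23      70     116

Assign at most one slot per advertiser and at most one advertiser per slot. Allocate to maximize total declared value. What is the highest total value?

Optimal: Brightly→Slot 5 ($132), Granite→Slot 7 ($108), Juno→Slot 2 ($130), Talus→Slot 6 ($134) — total 132+108+130+134 = $504.
Row-greedy (each advertiser in turn takes its best remaining slot) gives $445, worse by 59.

Maximum total: $504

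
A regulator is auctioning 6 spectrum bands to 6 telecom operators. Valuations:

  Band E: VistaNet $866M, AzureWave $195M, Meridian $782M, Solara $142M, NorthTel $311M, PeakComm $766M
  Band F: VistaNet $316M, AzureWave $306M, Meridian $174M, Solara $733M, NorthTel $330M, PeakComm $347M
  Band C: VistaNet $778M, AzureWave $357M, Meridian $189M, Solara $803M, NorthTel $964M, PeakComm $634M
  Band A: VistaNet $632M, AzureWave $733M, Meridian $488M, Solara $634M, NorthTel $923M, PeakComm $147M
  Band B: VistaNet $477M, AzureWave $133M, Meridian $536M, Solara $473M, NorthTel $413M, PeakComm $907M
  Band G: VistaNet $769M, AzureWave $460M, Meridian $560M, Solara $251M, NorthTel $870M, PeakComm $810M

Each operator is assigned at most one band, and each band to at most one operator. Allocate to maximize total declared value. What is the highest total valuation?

Optimal: VistaNet→Band G ($769M), AzureWave→Band A ($733M), Meridian→Band E ($782M), Solara→Band F ($733M), NorthTel→Band C ($964M), PeakComm→Band B ($907M) — total 769+733+782+733+964+907 = $4888M.
No other one-to-one assignment exceeds $4888M.

Maximum total: $4888M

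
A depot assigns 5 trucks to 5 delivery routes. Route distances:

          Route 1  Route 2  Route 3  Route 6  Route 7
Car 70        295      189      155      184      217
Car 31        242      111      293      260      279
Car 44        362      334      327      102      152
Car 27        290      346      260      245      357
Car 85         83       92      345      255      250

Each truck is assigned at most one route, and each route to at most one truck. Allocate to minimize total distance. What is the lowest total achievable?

Minimum total: 746 km

Optimal: Car 70→Route 3 (155 km), Car 31→Route 2 (111 km), Car 44→Route 7 (152 km), Car 27→Route 6 (245 km), Car 85→Route 1 (83 km) — total 155+111+152+245+83 = 746 km.
Row-greedy (each truck in turn takes its cheapest remaining route) gives 908 km, worse by 162.
Checked against all permutations: 746 km is optimal.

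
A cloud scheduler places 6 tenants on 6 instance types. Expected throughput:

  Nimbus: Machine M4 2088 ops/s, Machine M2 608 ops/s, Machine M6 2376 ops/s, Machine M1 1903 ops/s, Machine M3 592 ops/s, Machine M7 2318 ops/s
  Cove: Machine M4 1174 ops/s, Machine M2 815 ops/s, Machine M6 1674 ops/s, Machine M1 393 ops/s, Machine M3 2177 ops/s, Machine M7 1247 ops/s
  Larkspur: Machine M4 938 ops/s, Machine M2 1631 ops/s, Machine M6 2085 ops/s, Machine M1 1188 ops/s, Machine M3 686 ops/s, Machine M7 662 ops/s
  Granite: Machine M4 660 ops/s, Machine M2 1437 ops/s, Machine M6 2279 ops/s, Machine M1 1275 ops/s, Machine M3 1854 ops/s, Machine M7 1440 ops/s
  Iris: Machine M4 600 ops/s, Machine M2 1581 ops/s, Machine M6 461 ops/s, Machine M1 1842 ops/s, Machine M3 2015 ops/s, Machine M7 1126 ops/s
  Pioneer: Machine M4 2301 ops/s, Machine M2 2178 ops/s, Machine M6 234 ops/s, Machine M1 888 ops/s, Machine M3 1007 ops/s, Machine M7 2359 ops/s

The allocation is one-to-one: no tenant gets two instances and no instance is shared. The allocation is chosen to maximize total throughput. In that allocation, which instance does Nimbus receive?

Optimal: Nimbus→Machine M7 (2318 ops/s), Cove→Machine M3 (2177 ops/s), Larkspur→Machine M2 (1631 ops/s), Granite→Machine M6 (2279 ops/s), Iris→Machine M1 (1842 ops/s), Pioneer→Machine M4 (2301 ops/s) — total 2318+2177+1631+2279+1842+2301 = 12548 ops/s.
Swapping Larkspur↔Nimbus (Larkspur→Machine M7 662 ops/s, Nimbus→Machine M2 608 ops/s) loses 2679.
Nimbus's own top instance is Machine M6 (2376 ops/s), but forcing Nimbus→Machine M6 and reassigning the rest optimally gives only 11767 ops/s — worse by 781.

Nimbus receives Machine M7.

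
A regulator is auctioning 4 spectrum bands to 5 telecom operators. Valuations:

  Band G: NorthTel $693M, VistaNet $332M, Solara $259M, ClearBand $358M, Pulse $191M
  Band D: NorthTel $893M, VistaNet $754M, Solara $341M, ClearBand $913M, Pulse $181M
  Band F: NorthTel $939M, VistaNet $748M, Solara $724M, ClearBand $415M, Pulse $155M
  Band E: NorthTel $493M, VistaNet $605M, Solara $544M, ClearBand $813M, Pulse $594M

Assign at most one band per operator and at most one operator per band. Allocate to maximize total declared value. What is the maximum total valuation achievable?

Max total: $2984M

Optimal: NorthTel→Band G ($693M), VistaNet→Band D ($754M), Solara→Band F ($724M), ClearBand→Band E ($813M) — total 693+754+724+813 = $2984M.
Max-entry greedy (repeatedly take the single best remaining cell) gives $2716M, worse by 268.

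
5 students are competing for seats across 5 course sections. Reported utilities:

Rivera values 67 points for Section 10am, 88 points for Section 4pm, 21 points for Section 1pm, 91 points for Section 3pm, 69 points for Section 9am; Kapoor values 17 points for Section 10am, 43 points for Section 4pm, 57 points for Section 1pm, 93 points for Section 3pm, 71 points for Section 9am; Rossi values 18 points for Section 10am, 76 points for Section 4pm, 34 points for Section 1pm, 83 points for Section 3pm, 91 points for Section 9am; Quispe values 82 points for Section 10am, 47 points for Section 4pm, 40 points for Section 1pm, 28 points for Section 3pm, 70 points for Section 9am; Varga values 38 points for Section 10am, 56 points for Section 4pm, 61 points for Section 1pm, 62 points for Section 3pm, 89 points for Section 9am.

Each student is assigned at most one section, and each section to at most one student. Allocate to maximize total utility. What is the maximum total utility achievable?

Max total: 415 points

Optimal: Rivera→Section 4pm (88 points), Kapoor→Section 3pm (93 points), Rossi→Section 9am (91 points), Quispe→Section 10am (82 points), Varga→Section 1pm (61 points) — total 88+93+91+82+61 = 415 points.
Row-greedy (each student in turn takes its best remaining section) gives 381 points, worse by 34.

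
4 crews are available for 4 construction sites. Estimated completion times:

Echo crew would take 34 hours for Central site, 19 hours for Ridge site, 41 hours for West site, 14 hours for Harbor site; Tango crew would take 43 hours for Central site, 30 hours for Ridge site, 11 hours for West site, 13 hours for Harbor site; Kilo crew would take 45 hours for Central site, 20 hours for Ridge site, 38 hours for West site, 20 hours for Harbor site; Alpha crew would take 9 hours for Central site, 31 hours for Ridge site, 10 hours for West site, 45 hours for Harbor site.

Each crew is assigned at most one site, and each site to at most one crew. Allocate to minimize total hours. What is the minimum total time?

Min total: 54 hours

Optimal: Echo crew→Harbor site (14 hours), Tango crew→West site (11 hours), Kilo crew→Ridge site (20 hours), Alpha crew→Central site (9 hours) — total 14+11+20+9 = 54 hours.
Column-greedy (each site in turn goes to its cheapest remaining crew) gives 59 hours, worse by 5.
Every other assignment is strictly worse.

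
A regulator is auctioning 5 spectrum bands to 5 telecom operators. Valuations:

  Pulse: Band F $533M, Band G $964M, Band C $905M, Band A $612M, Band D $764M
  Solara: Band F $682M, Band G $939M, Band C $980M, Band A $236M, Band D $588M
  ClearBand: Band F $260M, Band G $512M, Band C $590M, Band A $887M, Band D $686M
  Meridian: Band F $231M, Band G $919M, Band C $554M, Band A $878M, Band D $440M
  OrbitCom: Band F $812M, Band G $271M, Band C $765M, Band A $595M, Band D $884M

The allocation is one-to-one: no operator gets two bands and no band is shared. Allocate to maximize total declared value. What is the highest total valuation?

Optimal: Pulse→Band D ($764M), Solara→Band C ($980M), ClearBand→Band A ($887M), Meridian→Band G ($919M), OrbitCom→Band F ($812M) — total 764+980+887+919+812 = $4362M.
Max-entry greedy (repeatedly take the single best remaining cell) gives $3946M, worse by 416.

Max total: $4362M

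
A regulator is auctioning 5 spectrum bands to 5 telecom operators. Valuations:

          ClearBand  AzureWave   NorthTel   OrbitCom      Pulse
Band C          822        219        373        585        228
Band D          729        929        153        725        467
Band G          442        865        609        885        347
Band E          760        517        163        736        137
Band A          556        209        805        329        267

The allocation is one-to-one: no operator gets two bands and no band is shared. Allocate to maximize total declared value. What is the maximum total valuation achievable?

Max total: $3695M

Optimal: ClearBand→Band C ($822M), AzureWave→Band G ($865M), NorthTel→Band A ($805M), OrbitCom→Band E ($736M), Pulse→Band D ($467M) — total 822+865+805+736+467 = $3695M.
Max-entry greedy (repeatedly take the single best remaining cell) gives $3578M, worse by 117.
Next-best assignment: ClearBand→Band C, AzureWave→Band D, NorthTel→Band A, OrbitCom→Band E, Pulse→Band G = $3639M.
Swapping AzureWave↔OrbitCom (AzureWave→Band E $517M, OrbitCom→Band G $885M) loses 199.
No other one-to-one assignment exceeds $3695M.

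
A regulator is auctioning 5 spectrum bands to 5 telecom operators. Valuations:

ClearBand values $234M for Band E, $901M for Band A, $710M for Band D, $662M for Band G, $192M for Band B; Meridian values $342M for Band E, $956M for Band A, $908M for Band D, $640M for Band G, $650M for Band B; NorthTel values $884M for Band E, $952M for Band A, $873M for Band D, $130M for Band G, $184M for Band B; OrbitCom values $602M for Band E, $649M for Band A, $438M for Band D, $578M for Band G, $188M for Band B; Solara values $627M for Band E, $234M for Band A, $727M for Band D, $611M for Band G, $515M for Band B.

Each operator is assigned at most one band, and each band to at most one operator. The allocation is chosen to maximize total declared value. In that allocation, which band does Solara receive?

Treat this as an assignment problem: match each operator to one band.
Optimal: ClearBand→Band A ($901M), Meridian→Band D ($908M), NorthTel→Band E ($884M), OrbitCom→Band G ($578M), Solara→Band B ($515M) — total 901+908+884+578+515 = $3786M.
Column-greedy (each band in turn goes to its best remaining operator) gives $3417M, worse by 369.
Next-best assignment: ClearBand→Band A, Meridian→Band B, NorthTel→Band E, OrbitCom→Band G, Solara→Band D = $3740M.
Solara's own top band is Band D ($727M), but forcing Solara→Band D and reassigning the rest optimally gives only $3740M — worse by 46.

Solara receives Band B.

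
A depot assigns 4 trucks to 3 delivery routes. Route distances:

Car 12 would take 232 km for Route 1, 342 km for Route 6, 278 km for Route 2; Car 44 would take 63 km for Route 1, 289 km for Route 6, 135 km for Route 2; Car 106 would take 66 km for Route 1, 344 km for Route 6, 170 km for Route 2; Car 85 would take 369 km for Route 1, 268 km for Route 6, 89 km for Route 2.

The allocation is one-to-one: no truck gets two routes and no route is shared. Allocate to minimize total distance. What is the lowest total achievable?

Optimal: Car 106→Route 1 (66 km), Car 44→Route 6 (289 km), Car 85→Route 2 (89 km) — total 66+289+89 = 444 km.
Column-greedy (each route in turn goes to its cheapest remaining truck) gives 501 km, worse by 57.

Min total: 444 km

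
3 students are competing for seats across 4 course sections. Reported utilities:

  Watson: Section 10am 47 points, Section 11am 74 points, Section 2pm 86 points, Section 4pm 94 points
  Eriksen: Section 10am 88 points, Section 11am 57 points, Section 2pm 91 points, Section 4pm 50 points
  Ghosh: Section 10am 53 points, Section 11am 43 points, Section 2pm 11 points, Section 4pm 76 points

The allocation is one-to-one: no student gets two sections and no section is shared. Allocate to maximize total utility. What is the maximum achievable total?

Maximum total: 250 points

Treat this as an assignment problem: match each student to one section.
Optimal: Watson→Section 2pm (86 points), Eriksen→Section 10am (88 points), Ghosh→Section 4pm (76 points) — total 86+88+76 = 250 points.
Max-entry greedy (repeatedly take the single best remaining cell) gives 238 points, worse by 12.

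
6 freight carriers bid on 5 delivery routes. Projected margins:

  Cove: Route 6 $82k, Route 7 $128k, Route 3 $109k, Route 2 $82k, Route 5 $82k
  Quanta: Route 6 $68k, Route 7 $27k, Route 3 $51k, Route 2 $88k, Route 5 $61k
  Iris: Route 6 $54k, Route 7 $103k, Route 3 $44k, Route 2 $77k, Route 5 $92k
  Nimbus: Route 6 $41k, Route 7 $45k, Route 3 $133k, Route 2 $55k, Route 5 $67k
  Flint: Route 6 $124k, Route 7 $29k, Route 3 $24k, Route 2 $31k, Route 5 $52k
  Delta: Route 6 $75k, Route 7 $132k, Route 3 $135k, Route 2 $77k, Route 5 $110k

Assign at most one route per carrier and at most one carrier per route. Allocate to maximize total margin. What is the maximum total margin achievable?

Max total: $583k

This is a one-to-one assignment (maximum-weight bipartite matching).
Optimal: Flint→Route 6 ($124k), Cove→Route 7 ($128k), Nimbus→Route 3 ($133k), Quanta→Route 2 ($88k), Delta→Route 5 ($110k) — total 124+128+133+88+110 = $583k.
Next-best assignment: Flint→Route 6, Cove→Route 7, Nimbus→Route 3, Iris→Route 2, Delta→Route 5 = $572k.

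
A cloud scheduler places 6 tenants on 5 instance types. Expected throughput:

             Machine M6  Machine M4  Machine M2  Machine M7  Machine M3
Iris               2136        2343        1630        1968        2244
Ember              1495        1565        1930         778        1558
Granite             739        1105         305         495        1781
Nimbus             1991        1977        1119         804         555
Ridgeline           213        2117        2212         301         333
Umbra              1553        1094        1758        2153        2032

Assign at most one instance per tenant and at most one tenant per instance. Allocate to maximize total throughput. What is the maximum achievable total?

Max total: 10480 ops/s

Optimal: Nimbus→Machine M6 (1991 ops/s), Iris→Machine M4 (2343 ops/s), Ridgeline→Machine M2 (2212 ops/s), Umbra→Machine M7 (2153 ops/s), Granite→Machine M3 (1781 ops/s) — total 1991+2343+2212+2153+1781 = 10480 ops/s.
Swapping Ridgeline↔Granite (Ridgeline→Machine M3 333 ops/s, Granite→Machine M2 305 ops/s) loses 3355.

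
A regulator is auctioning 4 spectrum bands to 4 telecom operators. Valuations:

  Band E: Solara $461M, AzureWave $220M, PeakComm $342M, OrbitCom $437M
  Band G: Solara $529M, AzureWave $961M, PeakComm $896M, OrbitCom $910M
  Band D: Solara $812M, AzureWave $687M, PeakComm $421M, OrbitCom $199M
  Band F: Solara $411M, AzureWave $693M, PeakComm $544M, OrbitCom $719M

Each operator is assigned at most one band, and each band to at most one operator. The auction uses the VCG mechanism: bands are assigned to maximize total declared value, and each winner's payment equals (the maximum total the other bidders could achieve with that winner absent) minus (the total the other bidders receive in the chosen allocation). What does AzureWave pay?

AzureWave pays $282M.

Efficient allocation: Solara→Band D ($812M), AzureWave→Band F ($693M), PeakComm→Band G ($896M), OrbitCom→Band E ($437M); total welfare W = $2838M.
AzureWave receives Band F at value $693M, so the others get W − 693 = $2145M.
Without AzureWave: best allocation of the remaining 3 bidders over all 4 bands is Solara→Band D ($812M), PeakComm→Band G ($896M), OrbitCom→Band F ($719M), total $2427M.
VCG payment = (others' best without AzureWave) − (others' welfare with AzureWave) = 2427 − 2145 = $282M.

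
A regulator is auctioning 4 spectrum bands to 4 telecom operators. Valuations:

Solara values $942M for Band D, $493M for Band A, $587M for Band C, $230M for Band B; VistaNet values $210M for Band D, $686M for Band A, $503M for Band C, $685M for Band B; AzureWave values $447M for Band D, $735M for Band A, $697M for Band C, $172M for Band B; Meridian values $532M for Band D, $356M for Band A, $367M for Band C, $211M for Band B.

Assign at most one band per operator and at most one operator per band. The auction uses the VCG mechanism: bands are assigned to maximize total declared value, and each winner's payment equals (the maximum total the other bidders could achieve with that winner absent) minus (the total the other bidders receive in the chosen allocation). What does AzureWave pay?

Efficient allocation: Solara→Band D ($942M), VistaNet→Band B ($685M), AzureWave→Band A ($735M), Meridian→Band C ($367M); total welfare W = $2729M.
AzureWave receives Band A at value $735M, so the others get W − 735 = $1994M.
Without AzureWave: best allocation of the remaining 3 bidders over all 4 bands is Solara→Band D ($942M), VistaNet→Band A ($686M), Meridian→Band C ($367M), total $1995M.
VCG payment = (others' best without AzureWave) − (others' welfare with AzureWave) = 1995 − 1994 = $1M.

AzureWave pays $1M.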